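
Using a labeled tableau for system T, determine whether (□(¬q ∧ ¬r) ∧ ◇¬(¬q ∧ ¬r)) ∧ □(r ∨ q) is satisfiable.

Unsatisfiable (every branch closes)

1. (□(¬q ∧ ¬r) ∧ ◇¬(¬q ∧ ¬r)) ∧ □(r ∨ q), 0
2. □(¬q ∧ ¬r) ∧ ◇¬(¬q ∧ ¬r), 0
3. □(r ∨ q), 0
4. □(¬q ∧ ¬r), 0
5. ◇¬(¬q ∧ ¬r), 0
6. r ∨ q, 0
7. ¬q ∧ ¬r, 0
8. ¬q, 0
9. ¬r, 0
10. q, 0
Accessibility: 0R0
Branch closes: q and ¬q both at 0.
(One branch shown.) All branches close.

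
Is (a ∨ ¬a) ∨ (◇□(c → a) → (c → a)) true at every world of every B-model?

Valid in B

Tableau for the negation ¬((a ∨ ¬a) ∨ (◇□(c → a) → (c → a))):
1. ¬((a ∨ ¬a) ∨ (◇□(c → a) → (c → a))), 0
2. ¬(a ∨ ¬a), 0
3. ¬(◇□(c → a) → (c → a)), 0
4. ¬a, 0
5. a, 0
Accessibility: 0R0
Branch closes: a and ¬a both at 0.
All branches of the negation close; one closing branch shown above.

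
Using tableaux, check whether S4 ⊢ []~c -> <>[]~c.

Tableau for the negation ~([]~c -> <>[]~c):
1. ~([]~c -> <>[]~c), w0
2. []~c, w0
3. ~<>[]~c, w0
4. ~c, w0
5. ~[]~c, w0
6. c, w1
7. ~c, w1
Accessibility: w0Rw0, w0Rw1, w1Rw1
Branch closes: c and ~c both at w1.
Every branch of the negation's tableau closes; the branch above is one of them.

Valid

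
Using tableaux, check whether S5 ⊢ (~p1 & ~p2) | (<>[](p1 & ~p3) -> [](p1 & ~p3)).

Tableau for the negation ~((~p1 & ~p2) | (<>[](p1 & ~p3) -> [](p1 & ~p3))):
1. ~((~p1 & ~p2) | (<>[](p1 & ~p3) -> [](p1 & ~p3))), u
2. ~(~p1 & ~p2), u
3. ~(<>[](p1 & ~p3) -> [](p1 & ~p3)), u
4. <>[](p1 & ~p3), u
5. ~[](p1 & ~p3), u
6. p2, u
7. [](p1 & ~p3), v
8. p1 & ~p3, u
9. p1, u
10. ~p3, u
11. p1 & ~p3, v
12. p1, v
13. ~p3, v
14. ~(p1 & ~p3), w
15. p1 & ~p3, w
16. p1, w
17. ~p3, w
18. p3, w
Accessibility: uRu, uRv, uRw, vRu, vRv, vRw, wRu, wRv, wRw
Branch closes: p3 and ~p3 both at w.
All branches of the negation close; one closing branch shown above.

Valid in S5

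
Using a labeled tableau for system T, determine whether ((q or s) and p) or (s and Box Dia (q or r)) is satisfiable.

Yes, satisfiable

1. ((q or s) and p) or (s and Box Dia (q or r)), 0
2. s and Box Dia (q or r), 0   [or-rule on 1 (branches; this branch)]
3. s, 0   [and-rule on 2]
4. Box Dia (q or r), 0   [and-rule on 2]
5. Dia (q or r), 0   [Box-rule on 4 via 0R0]
6. q or r, 1   [Dia-rule on 5: fresh world 1, 0R1]
7. Dia (q or r), 1   [Box-rule on 4 via 0R1]
8. r, 1   [or-rule on 6 (branches; this branch)]
9. q or r, 2   [Dia-rule on 7: fresh world 2, 1R2]
10. r, 2   [or-rule on 9 (branches; this branch)]
Accessibility: 0R0, 0R1, 1R1, 1R2, 2R2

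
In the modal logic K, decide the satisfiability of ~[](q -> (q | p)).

1. ~[](q -> (q | p)), 0
2. ~(q -> (q | p)), 1   [~[]-rule on 1: fresh world 1, 0R1]
3. q, 1   [~->-rule on 2]
4. ~(q | p), 1   [~->-rule on 2]
5. ~q, 1   [~|-rule on 4]
6. ~p, 1   [~|-rule on 4]
Accessibility: 0R1
Branch closes: q and ~q both at 1.
(One branch shown.) All branches close.

Unsatisfiable (every branch closes)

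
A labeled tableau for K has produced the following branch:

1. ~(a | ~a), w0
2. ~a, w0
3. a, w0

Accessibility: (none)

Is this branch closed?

Closed

Both a and ~a appear at w0.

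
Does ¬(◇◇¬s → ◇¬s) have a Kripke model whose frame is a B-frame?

Yes, satisfiable

1. ¬(◇◇¬s → ◇¬s), w0
2. ◇◇¬s, w0
3. ¬◇¬s, w0
4. s, w0
5. ◇¬s, w1
6. s, w1
7. ¬s, w2
Accessibility: w0Rw0, w0Rw1, w1Rw0, w1Rw1, w1Rw2, w2Rw1, w2Rw2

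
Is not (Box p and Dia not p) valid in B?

Tableau for the negation Box p and Dia not p:
1. Box p and Dia not p, u
2. Box p, u
3. Dia not p, u
4. p, u
5. not p, v
6. p, v
Accessibility: uRu, uRv, vRu, vRv
Branch closes: p and not p both at v.
All branches of the negation close; one closing branch shown above.

Valid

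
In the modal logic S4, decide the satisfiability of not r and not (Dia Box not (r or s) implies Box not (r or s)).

Satisfiable

1. not r and not (Dia Box not (r or s) implies Box not (r or s)), w0
2. not r, w0
3. not (Dia Box not (r or s) implies Box not (r or s)), w0
4. Dia Box not (r or s), w0
5. not Box not (r or s), w0
6. Box not (r or s), w1
7. not (r or s), w1
8. not r, w1
9. not s, w1
10. r or s, w2
11. s, w2
Accessibility: w0Rw0, w0Rw1, w0Rw2, w1Rw1, w2Rw2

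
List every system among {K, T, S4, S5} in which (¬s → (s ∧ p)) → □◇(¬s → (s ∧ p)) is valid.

S4-tableau for the negation ¬((¬s → (s ∧ p)) → □◇(¬s → (s ∧ p))):
1. ¬((¬s → (s ∧ p)) → □◇(¬s → (s ∧ p))), 0
2. ¬s → (s ∧ p), 0   [¬→-rule on 1]
3. ¬□◇(¬s → (s ∧ p)), 0   [¬→-rule on 1]
4. s ∧ p, 0   [→-rule on 2 (branches; this branch)]
5. s, 0   [∧-rule on 4]
6. p, 0   [∧-rule on 4]
7. ¬◇(¬s → (s ∧ p)), 1   [¬□-rule on 3: fresh world 1, 0R1]
8. ¬(¬s → (s ∧ p)), 1   [¬◇-rule on 7 via 1R1]
9. ¬s, 1   [¬→-rule on 8]
10. ¬(s ∧ p), 1   [¬→-rule on 8]
11. ¬p, 1   [¬∧-rule on 10 (branches; this branch)]
Accessibility: 0R0, 0R1, 1R1
Complete open branch: countermodel on an S4-frame, so not valid in S4, nor in K, T (the same frame is also a K-frame and a T-frame).
S5-tableau for the negation ¬((¬s → (s ∧ p)) → □◇(¬s → (s ∧ p))):
1. ¬((¬s → (s ∧ p)) → □◇(¬s → (s ∧ p))), 0
2. ¬s → (s ∧ p), 0   [¬→-rule on 1]
3. ¬□◇(¬s → (s ∧ p)), 0   [¬→-rule on 1]
4. s ∧ p, 0   [→-rule on 2 (branches; this branch)]
5. s, 0   [∧-rule on 4]
6. p, 0   [∧-rule on 4]
7. ¬◇(¬s → (s ∧ p)), 1   [¬□-rule on 3: fresh world 1, 0R1]
8. ¬(¬s → (s ∧ p)), 0   [¬◇-rule on 7 via 1R0]
9. ¬s, 0   [¬→-rule on 8]
10. ¬(s ∧ p), 0   [¬→-rule on 8]
Accessibility: 0R0, 0R1, 1R0, 1R1
Branch closes: s and ¬s both at 0.
Every branch closes (one shown): valid in S5.

S5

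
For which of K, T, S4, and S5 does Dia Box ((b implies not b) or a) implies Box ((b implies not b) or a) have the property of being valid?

S5

S5-tableau for the negation not (Dia Box ((b implies not b) or a) implies Box ((b implies not b) or a)):
1. not (Dia Box ((b implies not b) or a) implies Box ((b implies not b) or a)), 0
2. Dia Box ((b implies not b) or a), 0
3. not Box ((b implies not b) or a), 0
4. Box ((b implies not b) or a), 1
5. (b implies not b) or a, 0
6. (b implies not b) or a, 1
7. b implies not b, 0
8. b implies not b, 1
9. not b, 0
10. not b, 1
11. not ((b implies not b) or a), 2
12. not (b implies not b), 2
13. not a, 2
14. b, 2
15. (b implies not b) or a, 2
16. b implies not b, 2
17. not b, 2
Accessibility: 0R0, 0R1, 0R2, 1R0, 1R1, 1R2, 2R0, 2R1, 2R2
Branch closes: b and not b both at 2.
Every branch closes (one shown): valid in S5.
S4-tableau for the negation not (Dia Box ((b implies not b) or a) implies Box ((b implies not b) or a)):
1. not (Dia Box ((b implies not b) or a) implies Box ((b implies not b) or a)), 0
2. Dia Box ((b implies not b) or a), 0
3. not Box ((b implies not b) or a), 0
4. Box ((b implies not b) or a), 1
5. (b implies not b) or a, 1
6. a, 1
7. not ((b implies not b) or a), 2
8. not (b implies not b), 2
9. not a, 2
10. b, 2
Accessibility: 0R0, 0R1, 0R2, 1R1, 2R2
Complete open branch: countermodel on an S4-frame, so not valid in S4, nor in K, T (the same frame is also a K-frame and a T-frame).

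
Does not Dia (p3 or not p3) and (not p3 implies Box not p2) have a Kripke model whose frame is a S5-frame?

Unsatisfiable

1. not Dia (p3 or not p3) and (not p3 implies Box not p2), u
2. not Dia (p3 or not p3), u
3. not p3 implies Box not p2, u
4. not (p3 or not p3), u
5. not p3, u
6. p3, u
Accessibility: uRu
Branch closes: p3 and not p3 both at u.
(One branch shown.) All branches close.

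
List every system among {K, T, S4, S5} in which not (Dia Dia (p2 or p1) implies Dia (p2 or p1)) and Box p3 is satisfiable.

K, T

T-tableau for the formula:
1. not (Dia Dia (p2 or p1) implies Dia (p2 or p1)) and Box p3, w0
2. not (Dia Dia (p2 or p1) implies Dia (p2 or p1)), w0
3. Box p3, w0
4. Dia Dia (p2 or p1), w0
5. not Dia (p2 or p1), w0
6. p3, w0
7. not (p2 or p1), w0
8. not p2, w0
9. not p1, w0
10. Dia (p2 or p1), w1
11. p3, w1
12. not (p2 or p1), w1
13. not p2, w1
14. not p1, w1
15. p2 or p1, w2
16. p1, w2
Accessibility: w0Rw0, w0Rw1, w1Rw1, w1Rw2, w2Rw2
Complete open branch: satisfiable in T, hence also in K (this T-model is also a K-model).
S4-tableau for the formula:
1. not (Dia Dia (p2 or p1) implies Dia (p2 or p1)) and Box p3, w0
2. not (Dia Dia (p2 or p1) implies Dia (p2 or p1)), w0
3. Box p3, w0
4. Dia Dia (p2 or p1), w0
5. not Dia (p2 or p1), w0
6. p3, w0
7. not (p2 or p1), w0
8. not p2, w0
9. not p1, w0
10. Dia (p2 or p1), w1
11. p3, w1
12. not (p2 or p1), w1
13. not p2, w1
14. not p1, w1
15. p2 or p1, w2
16. p3, w2
17. not (p2 or p1), w2
18. not p2, w2
19. not p1, w2
20. p1, w2
Accessibility: w0Rw0, w0Rw1, w0Rw2, w1Rw1, w1Rw2, w2Rw2
Branch closes: p1 and not p1 both at w2.
Every branch closes (one shown): unsatisfiable in S4, hence also in S5 (every S5-frame is an S4-frame).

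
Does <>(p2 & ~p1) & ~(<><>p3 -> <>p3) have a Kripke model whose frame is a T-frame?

Yes, satisfiable

1. <>(p2 & ~p1) & ~(<><>p3 -> <>p3), w0
2. <>(p2 & ~p1), w0
3. ~(<><>p3 -> <>p3), w0
4. <><>p3, w0
5. ~<>p3, w0
6. ~p3, w0
7. p2 & ~p1, w1
8. p2, w1
9. ~p1, w1
10. ~p3, w1
11. <>p3, w2
12. ~p3, w2
13. p3, w3
Accessibility: w0Rw0, w0Rw1, w0Rw2, w1Rw1, w2Rw2, w2Rw3, w3Rw3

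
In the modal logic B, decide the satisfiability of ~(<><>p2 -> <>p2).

1. ~(<><>p2 -> <>p2), w0
2. <><>p2, w0
3. ~<>p2, w0
4. ~p2, w0
5. <>p2, w1
6. ~p2, w1
7. p2, w2
Accessibility: w0Rw0, w0Rw1, w1Rw0, w1Rw1, w1Rw2, w2Rw1, w2Rw2

Satisfiable (open branch found)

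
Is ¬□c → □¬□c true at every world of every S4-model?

Tableau for the negation ¬(¬□c → □¬□c):
1. ¬(¬□c → □¬□c), w0
2. ¬□c, w0
3. ¬□¬□c, w0
4. ¬c, w1
5. □c, w2
6. c, w2
Accessibility: w0Rw0, w0Rw1, w0Rw2, w1Rw1, w2Rw2
The negation has an open branch (countermodel exists).

Not valid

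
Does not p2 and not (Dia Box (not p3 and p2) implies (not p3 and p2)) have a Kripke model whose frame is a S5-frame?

No, unsatisfiable

1. not p2 and not (Dia Box (not p3 and p2) implies (not p3 and p2)), 0
2. not p2, 0   [and-rule on 1]
3. not (Dia Box (not p3 and p2) implies (not p3 and p2)), 0   [and-rule on 1]
4. Dia Box (not p3 and p2), 0   [neg-implies-rule on 3]
5. not (not p3 and p2), 0   [neg-implies-rule on 3]
6. Box (not p3 and p2), 1   [Dia-rule on 4: fresh world 1, 0R1]
7. not p3 and p2, 0   [Box-rule on 6 via 1R0]
8. not p3, 0   [and-rule on 7]
9. p2, 0   [and-rule on 7]
Accessibility: 0R0, 0R1, 1R0, 1R1
Branch closes: p2 and not p2 both at 0.
Every branch closes; the branch above is one of them.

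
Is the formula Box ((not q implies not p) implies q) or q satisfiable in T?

Satisfiable (open branch found)

1. Box ((not q implies not p) implies q) or q, 0
2. q, 0
Accessibility: 0R0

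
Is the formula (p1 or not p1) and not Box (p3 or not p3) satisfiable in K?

1. (p1 or not p1) and not Box (p3 or not p3), w0
2. p1 or not p1, w0
3. not Box (p3 or not p3), w0
4. not p1, w0
5. not (p3 or not p3), w1
6. not p3, w1
7. p3, w1
Accessibility: w0Rw1
Branch closes: p3 and not p3 both at w1.
All branches of the tableau close; one closing branch shown above.

No, unsatisfiable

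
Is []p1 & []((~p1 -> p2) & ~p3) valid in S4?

Invalid (countermodel exists)

Tableau for the negation ~([]p1 & []((~p1 -> p2) & ~p3)):
1. ~([]p1 & []((~p1 -> p2) & ~p3)), u
2. ~[]((~p1 -> p2) & ~p3), u
3. ~((~p1 -> p2) & ~p3), v
4. p3, v
Accessibility: uRu, uRv, vRv
The negation has an open branch (countermodel exists).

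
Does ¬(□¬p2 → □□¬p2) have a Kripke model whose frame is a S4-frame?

1. ¬(□¬p2 → □□¬p2), u
2. □¬p2, u
3. ¬□□¬p2, u
4. ¬p2, u
5. ¬□¬p2, v
6. ¬p2, v
7. p2, w
8. ¬p2, w
Accessibility: uRu, uRv, uRw, vRv, vRw, wRw
Branch closes: p2 and ¬p2 both at w.
All branches of the tableau close; one closing branch shown above.

Unsatisfiable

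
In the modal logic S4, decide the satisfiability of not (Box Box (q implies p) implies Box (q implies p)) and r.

1. not (Box Box (q implies p) implies Box (q implies p)) and r, w0
2. not (Box Box (q implies p) implies Box (q implies p)), w0
3. r, w0
4. Box Box (q implies p), w0
5. not Box (q implies p), w0
6. Box (q implies p), w0
7. q implies p, w0
8. p, w0
9. not (q implies p), w1
10. q, w1
11. not p, w1
12. Box (q implies p), w1
13. q implies p, w1
14. p, w1
Accessibility: w0Rw0, w0Rw1, w1Rw1
Branch closes: p and not p both at w1.
(One branch shown.) All branches close.

No, unsatisfiable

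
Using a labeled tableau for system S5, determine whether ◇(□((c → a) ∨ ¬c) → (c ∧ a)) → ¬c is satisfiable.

Yes, satisfiable

1. ◇(□((c → a) ∨ ¬c) → (c ∧ a)) → ¬c, u
2. ¬c, u
Accessibility: uRu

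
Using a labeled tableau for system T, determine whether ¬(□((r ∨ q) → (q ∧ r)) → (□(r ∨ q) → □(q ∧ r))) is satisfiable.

1. ¬(□((r ∨ q) → (q ∧ r)) → (□(r ∨ q) → □(q ∧ r))), u
2. □((r ∨ q) → (q ∧ r)), u
3. ¬(□(r ∨ q) → □(q ∧ r)), u
4. □(r ∨ q), u
5. ¬□(q ∧ r), u
6. (r ∨ q) → (q ∧ r), u
7. r ∨ q, u
8. q ∧ r, u
9. q, u
10. r, u
11. ¬(q ∧ r), v
12. (r ∨ q) → (q ∧ r), v
13. r ∨ q, v
14. ¬r, v
15. ¬(r ∨ q), v
16. ¬q, v
17. q, v
Accessibility: uRu, uRv, vRv
Branch closes: q and ¬q both at v.
Every branch closes; the branch above is one of them.

Unsatisfiable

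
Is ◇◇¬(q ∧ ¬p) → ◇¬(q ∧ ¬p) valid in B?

Tableau for the negation ¬(◇◇¬(q ∧ ¬p) → ◇¬(q ∧ ¬p)):
1. ¬(◇◇¬(q ∧ ¬p) → ◇¬(q ∧ ¬p)), w0
2. ◇◇¬(q ∧ ¬p), w0   [¬→-rule on 1]
3. ¬◇¬(q ∧ ¬p), w0   [¬→-rule on 1]
4. q ∧ ¬p, w0   [¬◇-rule on 3 via w0Rw0]
5. q, w0   [∧-rule on 4]
6. ¬p, w0   [∧-rule on 4]
7. ◇¬(q ∧ ¬p), w1   [◇-rule on 2: fresh world w1, w0Rw1]
8. q ∧ ¬p, w1   [¬◇-rule on 3 via w0Rw1]
9. q, w1   [∧-rule on 8]
10. ¬p, w1   [∧-rule on 8]
11. ¬(q ∧ ¬p), w2   [◇-rule on 7: fresh world w2, w1Rw2]
12. p, w2   [¬∧-rule on 11 (branches; this branch)]
Accessibility: w0Rw0, w0Rw1, w1Rw0, w1Rw1, w1Rw2, w2Rw1, w2Rw2
The negation has an open branch (countermodel exists).

No, not valid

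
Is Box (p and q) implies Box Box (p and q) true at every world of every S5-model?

Valid in S5

Tableau for the negation not (Box (p and q) implies Box Box (p and q)):
1. not (Box (p and q) implies Box Box (p and q)), u
2. Box (p and q), u   [neg-implies-rule on 1]
3. not Box Box (p and q), u   [neg-implies-rule on 1]
4. p and q, u   [Box-rule on 2 via uRu]
5. p, u   [and-rule on 4]
6. q, u   [and-rule on 4]
7. not Box (p and q), v   [neg-Box-rule on 3: fresh world v, uRv]
8. p and q, v   [Box-rule on 2 via uRv]
9. p, v   [and-rule on 8]
10. q, v   [and-rule on 8]
11. not (p and q), w   [neg-Box-rule on 7: fresh world w, vRw]
12. p and q, w   [Box-rule on 2 via uRw]
13. p, w   [and-rule on 12]
14. q, w   [and-rule on 12]
15. not q, w   [neg-and-rule on 11 (branches; this branch)]
Accessibility: uRu, uRv, uRw, vRu, vRv, vRw, wRu, wRv, wRw
Branch closes: q and not q both at w.
All branches of the negation close; one closing branch shown above.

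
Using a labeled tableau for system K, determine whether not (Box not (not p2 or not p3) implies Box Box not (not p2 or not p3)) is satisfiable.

Yes, satisfiable

1. not (Box not (not p2 or not p3) implies Box Box not (not p2 or not p3)), w0
2. Box not (not p2 or not p3), w0
3. not Box Box not (not p2 or not p3), w0
4. not Box not (not p2 or not p3), w1
5. not (not p2 or not p3), w1
6. p2, w1
7. p3, w1
8. not p2 or not p3, w2
9. not p3, w2
Accessibility: w0Rw1, w1Rw2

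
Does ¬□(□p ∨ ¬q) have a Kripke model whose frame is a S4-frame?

1. ¬□(□p ∨ ¬q), u
2. ¬(□p ∨ ¬q), v
3. ¬□p, v
4. q, v
5. ¬p, w
Accessibility: uRu, uRv, uRw, vRv, vRw, wRw

Satisfiable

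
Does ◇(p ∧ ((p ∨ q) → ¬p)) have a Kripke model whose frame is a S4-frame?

1. ◇(p ∧ ((p ∨ q) → ¬p)), u
2. p ∧ ((p ∨ q) → ¬p), v
3. p, v
4. (p ∨ q) → ¬p, v
5. ¬(p ∨ q), v
6. ¬p, v
7. ¬q, v
Accessibility: uRu, uRv, vRv
Branch closes: p and ¬p both at v.
All branches of the tableau close; one closing branch shown above.

Unsatisfiable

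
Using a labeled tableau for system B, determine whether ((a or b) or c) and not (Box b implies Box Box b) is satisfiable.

Yes, satisfiable

1. ((a or b) or c) and not (Box b implies Box Box b), w0
2. (a or b) or c, w0   [and-rule on 1]
3. not (Box b implies Box Box b), w0   [and-rule on 1]
4. Box b, w0   [neg-implies-rule on 3]
5. not Box Box b, w0   [neg-implies-rule on 3]
6. b, w0   [Box-rule on 4 via w0Rw0]
7. c, w0   [or-rule on 2 (branches; this branch)]
8. not Box b, w1   [neg-Box-rule on 5: fresh world w1, w0Rw1]
9. b, w1   [Box-rule on 4 via w0Rw1]
10. not b, w2   [neg-Box-rule on 8: fresh world w2, w1Rw2]
Accessibility: w0Rw0, w0Rw1, w1Rw0, w1Rw1, w1Rw2, w2Rw1, w2Rw2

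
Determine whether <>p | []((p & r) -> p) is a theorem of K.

Valid in K

Tableau for the negation ~(<>p | []((p & r) -> p)):
1. ~(<>p | []((p & r) -> p)), w0
2. ~<>p, w0   [~|-rule on 1]
3. ~[]((p & r) -> p), w0   [~|-rule on 1]
4. ~((p & r) -> p), w1   [~[]-rule on 3: fresh world w1, w0Rw1]
5. p & r, w1   [~->-rule on 4]
6. ~p, w1   [~->-rule on 4]
7. p, w1   [&-rule on 5]
8. r, w1   [&-rule on 5]
Accessibility: w0Rw1
Branch closes: p and ~p both at w1.
All branches of the negation close; one closing branch shown above.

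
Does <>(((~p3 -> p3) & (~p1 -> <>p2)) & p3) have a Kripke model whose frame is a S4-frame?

1. <>(((~p3 -> p3) & (~p1 -> <>p2)) & p3), w0
2. ((~p3 -> p3) & (~p1 -> <>p2)) & p3, w1   [<>-rule on 1: fresh world w1, w0Rw1]
3. (~p3 -> p3) & (~p1 -> <>p2), w1   [&-rule on 2]
4. p3, w1   [&-rule on 2]
5. ~p3 -> p3, w1   [&-rule on 3]
6. ~p1 -> <>p2, w1   [&-rule on 3]
7. <>p2, w1   [->-rule on 6 (branches; this branch)]
8. p2, w2   [<>-rule on 7: fresh world w2, w1Rw2]
Accessibility: w0Rw0, w0Rw1, w0Rw2, w1Rw1, w1Rw2, w2Rw2

Satisfiable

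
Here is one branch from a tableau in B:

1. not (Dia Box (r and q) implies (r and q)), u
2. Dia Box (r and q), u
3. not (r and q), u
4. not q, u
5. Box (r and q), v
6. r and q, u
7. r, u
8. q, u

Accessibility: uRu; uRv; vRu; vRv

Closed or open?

Both q and not q appear at u.

Yes, closed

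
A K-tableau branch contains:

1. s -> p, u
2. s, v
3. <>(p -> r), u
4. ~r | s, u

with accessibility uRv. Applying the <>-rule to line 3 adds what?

a fresh world w with uRw, and p -> r at w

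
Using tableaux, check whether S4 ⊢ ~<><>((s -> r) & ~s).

Tableau for the negation <><>((s -> r) & ~s):
1. <><>((s -> r) & ~s), 0
2. <>((s -> r) & ~s), 1
3. (s -> r) & ~s, 2
4. s -> r, 2
5. ~s, 2
6. r, 2
Accessibility: 0R0, 0R1, 0R2, 1R1, 1R2, 2R2
The negation has an open branch (countermodel exists).

Invalid (countermodel exists)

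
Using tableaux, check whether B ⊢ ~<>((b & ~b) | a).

Not valid

Tableau for the negation <>((b & ~b) | a):
1. <>((b & ~b) | a), w0
2. (b & ~b) | a, w1
3. a, w1
Accessibility: w0Rw0, w0Rw1, w1Rw0, w1Rw1
The negation has an open branch (countermodel exists).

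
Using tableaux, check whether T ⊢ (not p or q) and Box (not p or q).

Tableau for the negation not ((not p or q) and Box (not p or q)):
1. not ((not p or q) and Box (not p or q)), u
2. not Box (not p or q), u   [neg-and-rule on 1 (branches; this branch)]
3. not (not p or q), v   [neg-Box-rule on 2: fresh world v, uRv]
4. p, v   [neg-or-rule on 3]
5. not q, v   [neg-or-rule on 3]
Accessibility: uRu, uRv, vRv
The negation has an open branch (countermodel exists).

No, not valid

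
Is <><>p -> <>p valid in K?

Tableau for the negation ~(<><>p -> <>p):
1. ~(<><>p -> <>p), w0
2. <><>p, w0
3. ~<>p, w0
4. <>p, w1
5. ~p, w1
6. p, w2
Accessibility: w0Rw1, w1Rw2
The negation has an open branch (countermodel exists).

Invalid (countermodel exists)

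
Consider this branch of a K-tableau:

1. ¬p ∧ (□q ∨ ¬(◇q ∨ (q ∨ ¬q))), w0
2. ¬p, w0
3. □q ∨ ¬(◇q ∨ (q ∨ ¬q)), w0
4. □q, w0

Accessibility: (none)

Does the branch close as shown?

No, open

No atom appears with both signs at the same world.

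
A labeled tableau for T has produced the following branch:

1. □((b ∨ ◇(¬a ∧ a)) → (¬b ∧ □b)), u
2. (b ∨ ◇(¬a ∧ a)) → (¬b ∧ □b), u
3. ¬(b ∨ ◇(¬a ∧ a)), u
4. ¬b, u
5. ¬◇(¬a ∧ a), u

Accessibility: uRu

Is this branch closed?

No world carries both an atom and its negation.

Open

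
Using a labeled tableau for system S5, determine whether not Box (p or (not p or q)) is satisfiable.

1. not Box (p or (not p or q)), u
2. not (p or (not p or q)), v   [neg-Box-rule on 1: fresh world v, uRv]
3. not p, v   [neg-or-rule on 2]
4. not (not p or q), v   [neg-or-rule on 2]
5. p, v   [neg-or-rule on 4]
6. not q, v   [neg-or-rule on 4]
Accessibility: uRu, uRv, vRu, vRv
Branch closes: p and not p both at v.
Every branch closes; the branch above is one of them.

Unsatisfiable (every branch closes)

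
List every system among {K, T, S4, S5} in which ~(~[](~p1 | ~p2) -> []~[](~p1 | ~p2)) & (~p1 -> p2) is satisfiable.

S4-tableau for the formula:
1. ~(~[](~p1 | ~p2) -> []~[](~p1 | ~p2)) & (~p1 -> p2), 0
2. ~(~[](~p1 | ~p2) -> []~[](~p1 | ~p2)), 0   [&-rule on 1]
3. ~p1 -> p2, 0   [&-rule on 1]
4. ~[](~p1 | ~p2), 0   [~->-rule on 2]
5. ~[]~[](~p1 | ~p2), 0   [~->-rule on 2]
6. p2, 0   [->-rule on 3 (branches; this branch)]
7. ~(~p1 | ~p2), 1   [~[]-rule on 4: fresh world 1, 0R1]
8. p1, 1   [~|-rule on 7]
9. p2, 1   [~|-rule on 7]
10. [](~p1 | ~p2), 2   [~[]-rule on 5: fresh world 2, 0R2]
11. ~p1 | ~p2, 2   [[]-rule on 10 via 2R2]
12. ~p2, 2   [|-rule on 11 (branches; this branch)]
Accessibility: 0R0, 0R1, 0R2, 1R1, 2R2
Complete open branch: satisfiable in S4, hence also in K, T (this S4-model is also a K-model and a T-model).
S5-tableau for the formula:
1. ~(~[](~p1 | ~p2) -> []~[](~p1 | ~p2)) & (~p1 -> p2), 0
2. ~(~[](~p1 | ~p2) -> []~[](~p1 | ~p2)), 0   [&-rule on 1]
3. ~p1 -> p2, 0   [&-rule on 1]
4. ~[](~p1 | ~p2), 0   [~->-rule on 2]
5. ~[]~[](~p1 | ~p2), 0   [~->-rule on 2]
6. p2, 0   [->-rule on 3 (branches; this branch)]
7. ~(~p1 | ~p2), 1   [~[]-rule on 4: fresh world 1, 0R1]
8. p1, 1   [~|-rule on 7]
9. p2, 1   [~|-rule on 7]
10. [](~p1 | ~p2), 2   [~[]-rule on 5: fresh world 2, 0R2]
11. ~p1 | ~p2, 0   [[]-rule on 10 via 2R0]
12. ~p1 | ~p2, 1   [[]-rule on 10 via 2R1]
13. ~p1 | ~p2, 2   [[]-rule on 10 via 2R2]
14. ~p1, 0   [|-rule on 11 (branches; this branch)]
15. ~p2, 1   [|-rule on 12 (branches; this branch)]
Accessibility: 0R0, 0R1, 0R2, 1R0, 1R1, 1R2, 2R0, 2R1, 2R2
Branch closes: p2 and ~p2 both at 1.
Every branch closes (one shown): unsatisfiable in S5.

K, T, S4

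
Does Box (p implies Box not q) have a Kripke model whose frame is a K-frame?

Satisfiable (open branch found)

1. Box (p implies Box not q), u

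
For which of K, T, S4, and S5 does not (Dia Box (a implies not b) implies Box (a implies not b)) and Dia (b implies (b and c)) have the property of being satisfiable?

K, T, S4

S4-tableau for the formula:
1. not (Dia Box (a implies not b) implies Box (a implies not b)) and Dia (b implies (b and c)), 0
2. not (Dia Box (a implies not b) implies Box (a implies not b)), 0
3. Dia (b implies (b and c)), 0
4. Dia Box (a implies not b), 0
5. not Box (a implies not b), 0
6. b implies (b and c), 1
7. b and c, 1
8. b, 1
9. c, 1
10. Box (a implies not b), 2
11. a implies not b, 2
12. not b, 2
13. not (a implies not b), 3
14. a, 3
15. b, 3
Accessibility: 0R0, 0R1, 0R2, 0R3, 1R1, 2R2, 3R3
Complete open branch: satisfiable in S4, hence also in K, T (this S4-model is also a K-model and a T-model).
S5-tableau for the formula:
1. not (Dia Box (a implies not b) implies Box (a implies not b)) and Dia (b implies (b and c)), 0
2. not (Dia Box (a implies not b) implies Box (a implies not b)), 0
3. Dia (b implies (b and c)), 0
4. Dia Box (a implies not b), 0
5. not Box (a implies not b), 0
6. b implies (b and c), 1
7. b and c, 1
8. b, 1
9. c, 1
10. Box (a implies not b), 2
11. a implies not b, 0
12. a implies not b, 1
13. a implies not b, 2
14. not b, 0
15. not a, 1
16. not b, 2
17. not (a implies not b), 3
18. a, 3
19. b, 3
20. a implies not b, 3
21. not b, 3
Accessibility: 0R0, 0R1, 0R2, 0R3, 1R0, 1R1, 1R2, 1R3, 2R0, 2R1, 2R2, 2R3, 3R0, 3R1, 3R2, 3R3
Branch closes: b and not b both at 3.
Every branch closes (one shown): unsatisfiable in S5.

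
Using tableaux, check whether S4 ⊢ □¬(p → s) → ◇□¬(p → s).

Yes, valid

Tableau for the negation ¬(□¬(p → s) → ◇□¬(p → s)):
1. ¬(□¬(p → s) → ◇□¬(p → s)), w0
2. □¬(p → s), w0
3. ¬◇□¬(p → s), w0
4. ¬(p → s), w0
5. p, w0
6. ¬s, w0
7. ¬□¬(p → s), w0
8. p → s, w1
9. ¬(p → s), w1
10. p, w1
11. ¬s, w1
12. ¬□¬(p → s), w1
13. s, w1
Accessibility: w0Rw0, w0Rw1, w1Rw1
Branch closes: s and ¬s both at w1.
Every branch of the negation's tableau closes; the branch above is one of them.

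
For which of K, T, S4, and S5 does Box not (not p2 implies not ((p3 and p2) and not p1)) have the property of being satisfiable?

T-tableau for the formula:
1. Box not (not p2 implies not ((p3 and p2) and not p1)), w0
2. not (not p2 implies not ((p3 and p2) and not p1)), w0
3. not p2, w0
4. (p3 and p2) and not p1, w0
5. p3 and p2, w0
6. not p1, w0
7. p3, w0
8. p2, w0
Accessibility: w0Rw0
Branch closes: p2 and not p2 both at w0.
Every branch closes (one shown): unsatisfiable in T, hence also in S4, S5 (every S4/S5-frame is a T-frame).
K-tableau for the formula:
1. Box not (not p2 implies not ((p3 and p2) and not p1)), w0
Complete open branch: satisfiable in K.

K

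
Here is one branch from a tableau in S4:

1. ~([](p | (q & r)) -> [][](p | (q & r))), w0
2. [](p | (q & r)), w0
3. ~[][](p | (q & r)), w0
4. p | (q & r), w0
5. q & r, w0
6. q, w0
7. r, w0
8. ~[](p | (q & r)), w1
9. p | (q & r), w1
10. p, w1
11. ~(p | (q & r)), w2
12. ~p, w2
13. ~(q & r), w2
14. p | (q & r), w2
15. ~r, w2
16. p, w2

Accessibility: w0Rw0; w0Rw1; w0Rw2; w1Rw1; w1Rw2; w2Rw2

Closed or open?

Yes, closed

Both p and ~p appear at w2.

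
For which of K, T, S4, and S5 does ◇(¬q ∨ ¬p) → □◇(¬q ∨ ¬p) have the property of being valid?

S5

S5-tableau for the negation ¬(◇(¬q ∨ ¬p) → □◇(¬q ∨ ¬p)):
1. ¬(◇(¬q ∨ ¬p) → □◇(¬q ∨ ¬p)), 0
2. ◇(¬q ∨ ¬p), 0   [¬→-rule on 1]
3. ¬□◇(¬q ∨ ¬p), 0   [¬→-rule on 1]
4. ¬q ∨ ¬p, 1   [◇-rule on 2: fresh world 1, 0R1]
5. ¬p, 1   [∨-rule on 4 (branches; this branch)]
6. ¬◇(¬q ∨ ¬p), 2   [¬□-rule on 3: fresh world 2, 0R2]
7. ¬(¬q ∨ ¬p), 0   [¬◇-rule on 6 via 2R0]
8. q, 0   [¬∨-rule on 7]
9. p, 0   [¬∨-rule on 7]
10. ¬(¬q ∨ ¬p), 1   [¬◇-rule on 6 via 2R1]
11. q, 1   [¬∨-rule on 10]
12. p, 1   [¬∨-rule on 10]
Accessibility: 0R0, 0R1, 0R2, 1R0, 1R1, 1R2, 2R0, 2R1, 2R2
Branch closes: p and ¬p both at 1.
Every branch closes (one shown): valid in S5.
S4-tableau for the negation ¬(◇(¬q ∨ ¬p) → □◇(¬q ∨ ¬p)):
1. ¬(◇(¬q ∨ ¬p) → □◇(¬q ∨ ¬p)), 0
2. ◇(¬q ∨ ¬p), 0   [¬→-rule on 1]
3. ¬□◇(¬q ∨ ¬p), 0   [¬→-rule on 1]
4. ¬q ∨ ¬p, 1   [◇-rule on 2: fresh world 1, 0R1]
5. ¬p, 1   [∨-rule on 4 (branches; this branch)]
6. ¬◇(¬q ∨ ¬p), 2   [¬□-rule on 3: fresh world 2, 0R2]
7. ¬(¬q ∨ ¬p), 2   [¬◇-rule on 6 via 2R2]
8. q, 2   [¬∨-rule on 7]
9. p, 2   [¬∨-rule on 7]
Accessibility: 0R0, 0R1, 0R2, 1R1, 2R2
Complete open branch: countermodel on an S4-frame, so not valid in S4, nor in K, T (the same frame is also a K-frame and a T-frame).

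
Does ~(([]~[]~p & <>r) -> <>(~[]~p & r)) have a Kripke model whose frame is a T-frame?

No, unsatisfiable

1. ~(([]~[]~p & <>r) -> <>(~[]~p & r)), w0
2. []~[]~p & <>r, w0
3. ~<>(~[]~p & r), w0
4. []~[]~p, w0
5. <>r, w0
6. ~(~[]~p & r), w0
7. ~[]~p, w0
8. ~r, w0
9. r, w1
10. ~(~[]~p & r), w1
11. ~[]~p, w1
12. []~p, w1
13. ~p, w1
14. p, w2
15. ~(~[]~p & r), w2
16. ~[]~p, w2
17. ~r, w2
18. p, w3
19. ~p, w3
Accessibility: w0Rw0, w0Rw1, w0Rw2, w1Rw1, w1Rw3, w2Rw2, w3Rw3
Branch closes: p and ~p both at w3.
All branches of the tableau close; one closing branch shown above.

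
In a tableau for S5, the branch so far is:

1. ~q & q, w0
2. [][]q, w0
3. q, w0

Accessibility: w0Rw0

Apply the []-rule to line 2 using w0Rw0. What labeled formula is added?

[]q, w0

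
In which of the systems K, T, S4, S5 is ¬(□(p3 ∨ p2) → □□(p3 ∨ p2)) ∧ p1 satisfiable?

T-tableau for the formula:
1. ¬(□(p3 ∨ p2) → □□(p3 ∨ p2)) ∧ p1, w0
2. ¬(□(p3 ∨ p2) → □□(p3 ∨ p2)), w0
3. p1, w0
4. □(p3 ∨ p2), w0
5. ¬□□(p3 ∨ p2), w0
6. p3 ∨ p2, w0
7. p2, w0
8. ¬□(p3 ∨ p2), w1
9. p3 ∨ p2, w1
10. p2, w1
11. ¬(p3 ∨ p2), w2
12. ¬p3, w2
13. ¬p2, w2
Accessibility: w0Rw0, w0Rw1, w1Rw1, w1Rw2, w2Rw2
Complete open branch: satisfiable in T, hence also in K (this T-model is also a K-model).
S4-tableau for the formula:
1. ¬(□(p3 ∨ p2) → □□(p3 ∨ p2)) ∧ p1, w0
2. ¬(□(p3 ∨ p2) → □□(p3 ∨ p2)), w0
3. p1, w0
4. □(p3 ∨ p2), w0
5. ¬□□(p3 ∨ p2), w0
6. p3 ∨ p2, w0
7. p2, w0
8. ¬□(p3 ∨ p2), w1
9. p3 ∨ p2, w1
10. p2, w1
11. ¬(p3 ∨ p2), w2
12. ¬p3, w2
13. ¬p2, w2
14. p3 ∨ p2, w2
15. p2, w2
Accessibility: w0Rw0, w0Rw1, w0Rw2, w1Rw1, w1Rw2, w2Rw2
Branch closes: p2 and ¬p2 both at w2.
Every branch closes (one shown): unsatisfiable in S4, hence also in S5 (every S5-frame is an S4-frame).

K, T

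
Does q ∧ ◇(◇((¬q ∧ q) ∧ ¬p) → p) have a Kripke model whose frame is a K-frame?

1. q ∧ ◇(◇((¬q ∧ q) ∧ ¬p) → p), 0
2. q, 0
3. ◇(◇((¬q ∧ q) ∧ ¬p) → p), 0
4. ◇((¬q ∧ q) ∧ ¬p) → p, 1
5. p, 1
Accessibility: 0R1

Satisfiable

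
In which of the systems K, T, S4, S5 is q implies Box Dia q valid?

S5-tableau for the negation not (q implies Box Dia q):
1. not (q implies Box Dia q), w0
2. q, w0
3. not Box Dia q, w0
4. not Dia q, w1
5. not q, w0
Accessibility: w0Rw0, w0Rw1, w1Rw0, w1Rw1
Branch closes: q and not q both at w0.
Every branch closes (one shown): valid in S5.
S4-tableau for the negation not (q implies Box Dia q):
1. not (q implies Box Dia q), w0
2. q, w0
3. not Box Dia q, w0
4. not Dia q, w1
5. not q, w1
Accessibility: w0Rw0, w0Rw1, w1Rw1
Complete open branch: countermodel on an S4-frame, so not valid in S4, nor in K, T (the same frame is also a K-frame and a T-frame).

S5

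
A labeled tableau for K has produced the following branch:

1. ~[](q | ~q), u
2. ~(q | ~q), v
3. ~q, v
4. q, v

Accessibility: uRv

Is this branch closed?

Yes, closed

Both q and ~q appear at v.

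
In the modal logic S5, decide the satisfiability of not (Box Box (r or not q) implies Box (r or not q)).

1. not (Box Box (r or not q) implies Box (r or not q)), u
2. Box Box (r or not q), u
3. not Box (r or not q), u
4. Box (r or not q), u
5. r or not q, u
6. not q, u
7. not (r or not q), v
8. not r, v
9. q, v
10. Box (r or not q), v
11. r or not q, v
12. not q, v
Accessibility: uRu, uRv, vRu, vRv
Branch closes: q and not q both at v.
All branches of the tableau close; one closing branch shown above.

Unsatisfiable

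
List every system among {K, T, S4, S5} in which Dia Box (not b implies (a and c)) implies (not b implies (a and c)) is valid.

S5

S4-tableau for the negation not (Dia Box (not b implies (a and c)) implies (not b implies (a and c))):
1. not (Dia Box (not b implies (a and c)) implies (not b implies (a and c))), 0
2. Dia Box (not b implies (a and c)), 0   [neg-implies-rule on 1]
3. not (not b implies (a and c)), 0   [neg-implies-rule on 1]
4. not b, 0   [neg-implies-rule on 3]
5. not (a and c), 0   [neg-implies-rule on 3]
6. not c, 0   [neg-and-rule on 5 (branches; this branch)]
7. Box (not b implies (a and c)), 1   [Dia-rule on 2: fresh world 1, 0R1]
8. not b implies (a and c), 1   [Box-rule on 7 via 1R1]
9. a and c, 1   [implies-rule on 8 (branches; this branch)]
10. a, 1   [and-rule on 9]
11. c, 1   [and-rule on 9]
Accessibility: 0R0, 0R1, 1R1
Complete open branch: countermodel on an S4-frame, so not valid in S4, nor in K, T (the same frame is also a K-frame and a T-frame).
S5-tableau for the negation not (Dia Box (not b implies (a and c)) implies (not b implies (a and c))):
1. not (Dia Box (not b implies (a and c)) implies (not b implies (a and c))), 0
2. Dia Box (not b implies (a and c)), 0   [neg-implies-rule on 1]
3. not (not b implies (a and c)), 0   [neg-implies-rule on 1]
4. not b, 0   [neg-implies-rule on 3]
5. not (a and c), 0   [neg-implies-rule on 3]
6. not c, 0   [neg-and-rule on 5 (branches; this branch)]
7. Box (not b implies (a and c)), 1   [Dia-rule on 2: fresh world 1, 0R1]
8. not b implies (a and c), 0   [Box-rule on 7 via 1R0]
9. not b implies (a and c), 1   [Box-rule on 7 via 1R1]
10. a and c, 0   [implies-rule on 8 (branches; this branch)]
11. a, 0   [and-rule on 10]
12. c, 0   [and-rule on 10]
Accessibility: 0R0, 0R1, 1R0, 1R1
Branch closes: c and not c both at 0.
Every branch closes (one shown): valid in S5.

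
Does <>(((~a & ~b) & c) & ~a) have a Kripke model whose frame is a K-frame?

1. <>(((~a & ~b) & c) & ~a), w0
2. ((~a & ~b) & c) & ~a, w1
3. (~a & ~b) & c, w1
4. ~a, w1
5. ~a & ~b, w1
6. c, w1
7. ~b, w1
Accessibility: w0Rw1

Satisfiable (open branch found)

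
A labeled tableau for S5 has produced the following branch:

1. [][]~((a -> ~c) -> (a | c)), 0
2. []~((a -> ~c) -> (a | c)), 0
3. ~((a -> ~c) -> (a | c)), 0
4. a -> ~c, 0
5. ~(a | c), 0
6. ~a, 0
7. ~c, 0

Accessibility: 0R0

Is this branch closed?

Not closed

There is no literal clash: for every atom and world, at most one sign appears.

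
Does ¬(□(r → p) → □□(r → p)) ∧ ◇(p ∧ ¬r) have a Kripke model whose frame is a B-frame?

Satisfiable (open branch found)

1. ¬(□(r → p) → □□(r → p)) ∧ ◇(p ∧ ¬r), u
2. ¬(□(r → p) → □□(r → p)), u
3. ◇(p ∧ ¬r), u
4. □(r → p), u
5. ¬□□(r → p), u
6. r → p, u
7. p, u
8. p ∧ ¬r, v
9. p, v
10. ¬r, v
11. r → p, v
12. ¬□(r → p), w
13. r → p, w
14. p, w
15. ¬(r → p), x
16. r, x
17. ¬p, x
Accessibility: uRu, uRv, uRw, vRu, vRv, wRu, wRw, wRx, xRw, xRx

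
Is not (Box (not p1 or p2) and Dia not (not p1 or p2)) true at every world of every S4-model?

Valid

Tableau for the negation Box (not p1 or p2) and Dia not (not p1 or p2):
1. Box (not p1 or p2) and Dia not (not p1 or p2), w0
2. Box (not p1 or p2), w0
3. Dia not (not p1 or p2), w0
4. not p1 or p2, w0
5. p2, w0
6. not (not p1 or p2), w1
7. p1, w1
8. not p2, w1
9. not p1 or p2, w1
10. p2, w1
Accessibility: w0Rw0, w0Rw1, w1Rw1
Branch closes: p2 and not p2 both at w1.
Every branch of the negation's tableau closes; the branch above is one of them.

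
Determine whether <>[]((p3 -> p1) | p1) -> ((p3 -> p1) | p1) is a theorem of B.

Tableau for the negation ~(<>[]((p3 -> p1) | p1) -> ((p3 -> p1) | p1)):
1. ~(<>[]((p3 -> p1) | p1) -> ((p3 -> p1) | p1)), u
2. <>[]((p3 -> p1) | p1), u   [~->-rule on 1]
3. ~((p3 -> p1) | p1), u   [~->-rule on 1]
4. ~(p3 -> p1), u   [~|-rule on 3]
5. ~p1, u   [~|-rule on 3]
6. p3, u   [~->-rule on 4]
7. []((p3 -> p1) | p1), v   [<>-rule on 2: fresh world v, uRv]
8. (p3 -> p1) | p1, u   [[]-rule on 7 via vRu]
9. (p3 -> p1) | p1, v   [[]-rule on 7 via vRv]
10. p3 -> p1, u   [|-rule on 8 (branches; this branch)]
11. p1, v   [|-rule on 9 (branches; this branch)]
12. p1, u   [->-rule on 10 (branches; this branch)]
Accessibility: uRu, uRv, vRu, vRv
Branch closes: p1 and ~p1 both at u.
Every branch of the negation's tableau closes; the branch above is one of them.

Valid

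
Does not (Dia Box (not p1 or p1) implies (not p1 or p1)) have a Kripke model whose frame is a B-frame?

Unsatisfiable (every branch closes)

1. not (Dia Box (not p1 or p1) implies (not p1 or p1)), u
2. Dia Box (not p1 or p1), u
3. not (not p1 or p1), u
4. p1, u
5. not p1, u
Accessibility: uRu
Branch closes: p1 and not p1 both at u.
Every branch closes; the branch above is one of them.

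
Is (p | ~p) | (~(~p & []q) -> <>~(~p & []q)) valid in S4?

Tableau for the negation ~((p | ~p) | (~(~p & []q) -> <>~(~p & []q))):
1. ~((p | ~p) | (~(~p & []q) -> <>~(~p & []q))), u
2. ~(p | ~p), u   [~|-rule on 1]
3. ~(~(~p & []q) -> <>~(~p & []q)), u   [~|-rule on 1]
4. ~p, u   [~|-rule on 2]
5. p, u   [~|-rule on 2]
Accessibility: uRu
Branch closes: p and ~p both at u.
All branches of the negation close; one closing branch shown above.

Valid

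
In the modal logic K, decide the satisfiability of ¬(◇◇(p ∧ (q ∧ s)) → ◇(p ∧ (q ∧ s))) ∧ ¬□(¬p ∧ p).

Satisfiable

1. ¬(◇◇(p ∧ (q ∧ s)) → ◇(p ∧ (q ∧ s))) ∧ ¬□(¬p ∧ p), u
2. ¬(◇◇(p ∧ (q ∧ s)) → ◇(p ∧ (q ∧ s))), u
3. ¬□(¬p ∧ p), u
4. ◇◇(p ∧ (q ∧ s)), u
5. ¬◇(p ∧ (q ∧ s)), u
6. ¬(¬p ∧ p), v
7. ¬(p ∧ (q ∧ s)), v
8. ¬p, v
9. ¬(q ∧ s), v
10. ¬s, v
11. ◇(p ∧ (q ∧ s)), w
12. ¬(p ∧ (q ∧ s)), w
13. ¬(q ∧ s), w
14. ¬s, w
15. p ∧ (q ∧ s), x
16. p, x
17. q ∧ s, x
18. q, x
19. s, x
Accessibility: uRv, uRw, wRx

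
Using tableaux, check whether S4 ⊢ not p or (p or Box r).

Tableau for the negation not (not p or (p or Box r)):
1. not (not p or (p or Box r)), 0
2. p, 0
3. not (p or Box r), 0
4. not p, 0
5. not Box r, 0
Accessibility: 0R0
Branch closes: p and not p both at 0.
All branches of the negation close; one closing branch shown above.

Valid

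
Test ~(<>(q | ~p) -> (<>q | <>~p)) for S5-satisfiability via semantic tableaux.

Unsatisfiable

1. ~(<>(q | ~p) -> (<>q | <>~p)), u
2. <>(q | ~p), u
3. ~(<>q | <>~p), u
4. ~<>q, u
5. ~<>~p, u
6. ~q, u
7. p, u
8. q | ~p, v
9. ~q, v
10. p, v
11. ~p, v
Accessibility: uRu, uRv, vRu, vRv
Branch closes: p and ~p both at v.
(One branch shown.) All branches close.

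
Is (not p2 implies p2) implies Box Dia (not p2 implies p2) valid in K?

Tableau for the negation not ((not p2 implies p2) implies Box Dia (not p2 implies p2)):
1. not ((not p2 implies p2) implies Box Dia (not p2 implies p2)), w0
2. not p2 implies p2, w0   [neg-implies-rule on 1]
3. not Box Dia (not p2 implies p2), w0   [neg-implies-rule on 1]
4. p2, w0   [implies-rule on 2 (branches; this branch)]
5. not Dia (not p2 implies p2), w1   [neg-Box-rule on 3: fresh world w1, w0Rw1]
Accessibility: w0Rw1
The negation has an open branch (countermodel exists).

Invalid (countermodel exists)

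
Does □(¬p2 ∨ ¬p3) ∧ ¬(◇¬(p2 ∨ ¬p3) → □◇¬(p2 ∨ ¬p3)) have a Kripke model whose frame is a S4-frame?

Satisfiable

1. □(¬p2 ∨ ¬p3) ∧ ¬(◇¬(p2 ∨ ¬p3) → □◇¬(p2 ∨ ¬p3)), u
2. □(¬p2 ∨ ¬p3), u   [∧-rule on 1]
3. ¬(◇¬(p2 ∨ ¬p3) → □◇¬(p2 ∨ ¬p3)), u   [∧-rule on 1]
4. ◇¬(p2 ∨ ¬p3), u   [¬→-rule on 3]
5. ¬□◇¬(p2 ∨ ¬p3), u   [¬→-rule on 3]
6. ¬p2 ∨ ¬p3, u   [□-rule on 2 via uRu]
7. ¬p3, u   [∨-rule on 6 (branches; this branch)]
8. ¬(p2 ∨ ¬p3), v   [◇-rule on 4: fresh world v, uRv]
9. ¬p2, v   [¬∨-rule on 8]
10. p3, v   [¬∨-rule on 8]
11. ¬p2 ∨ ¬p3, v   [□-rule on 2 via uRv]
12. ¬◇¬(p2 ∨ ¬p3), w   [¬□-rule on 5: fresh world w, uRw]
13. ¬p2 ∨ ¬p3, w   [□-rule on 2 via uRw]
14. p2 ∨ ¬p3, w   [¬◇-rule on 12 via wRw]
15. ¬p3, w   [∨-rule on 13 (branches; this branch)]
Accessibility: uRu, uRv, uRw, vRv, wRw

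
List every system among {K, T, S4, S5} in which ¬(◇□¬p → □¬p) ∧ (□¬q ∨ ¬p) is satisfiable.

S5-tableau for the formula:
1. ¬(◇□¬p → □¬p) ∧ (□¬q ∨ ¬p), w0
2. ¬(◇□¬p → □¬p), w0
3. □¬q ∨ ¬p, w0
4. ◇□¬p, w0
5. ¬□¬p, w0
6. □¬q, w0
7. ¬q, w0
8. □¬p, w1
9. ¬q, w1
10. ¬p, w0
11. ¬p, w1
12. p, w2
13. ¬q, w2
14. ¬p, w2
Accessibility: w0Rw0, w0Rw1, w0Rw2, w1Rw0, w1Rw1, w1Rw2, w2Rw0, w2Rw1, w2Rw2
Branch closes: p and ¬p both at w2.
Every branch closes (one shown): unsatisfiable in S5.
S4-tableau for the formula:
1. ¬(◇□¬p → □¬p) ∧ (□¬q ∨ ¬p), w0
2. ¬(◇□¬p → □¬p), w0
3. □¬q ∨ ¬p, w0
4. ◇□¬p, w0
5. ¬□¬p, w0
6. ¬p, w0
7. □¬p, w1
8. ¬p, w1
9. p, w2
Accessibility: w0Rw0, w0Rw1, w0Rw2, w1Rw1, w2Rw2
Complete open branch: satisfiable in S4, hence also in K, T (this S4-model is also a K-model and a T-model).

K, T, S4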